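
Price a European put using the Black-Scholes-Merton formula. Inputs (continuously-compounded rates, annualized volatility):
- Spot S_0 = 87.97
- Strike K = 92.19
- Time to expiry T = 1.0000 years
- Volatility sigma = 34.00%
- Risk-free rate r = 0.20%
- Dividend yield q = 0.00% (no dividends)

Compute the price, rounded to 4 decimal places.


Answer: Price = 14.2699

Derivation:
d1 = (ln(S/K) + (r - q + 0.5*sigma^2) * T) / (sigma * sqrt(T)) = 0.03807112
d2 = d1 - sigma * sqrt(T) = -0.30192888
exp(-rT) = 0.99800200; exp(-qT) = 1.00000000
P = K * exp(-rT) * N(-d2) - S_0 * exp(-qT) * N(-d1)
N(-d1) = 0.48481549; N(-d2) = 0.61864686
P = 92.1900 * 0.99800200 * 0.61864686 - 87.9700 * 1.00000000 * 0.48481549 = 14.2699


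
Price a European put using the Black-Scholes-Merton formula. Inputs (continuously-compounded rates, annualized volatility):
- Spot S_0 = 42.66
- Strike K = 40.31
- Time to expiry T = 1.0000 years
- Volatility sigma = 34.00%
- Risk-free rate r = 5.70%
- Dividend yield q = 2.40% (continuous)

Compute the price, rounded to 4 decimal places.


Answer: Price = 3.7792

Derivation:
d1 = (ln(S/K) + (r - q + 0.5*sigma^2) * T) / (sigma * sqrt(T)) = 0.43371216
d2 = d1 - sigma * sqrt(T) = 0.09371216
exp(-rT) = 0.94459407; exp(-qT) = 0.97628571
P = K * exp(-rT) * N(-d2) - S_0 * exp(-qT) * N(-d1)
N(-d1) = 0.33224874; N(-d2) = 0.46266890
P = 40.3100 * 0.94459407 * 0.46266890 - 42.6600 * 0.97628571 * 0.33224874 = 3.7792


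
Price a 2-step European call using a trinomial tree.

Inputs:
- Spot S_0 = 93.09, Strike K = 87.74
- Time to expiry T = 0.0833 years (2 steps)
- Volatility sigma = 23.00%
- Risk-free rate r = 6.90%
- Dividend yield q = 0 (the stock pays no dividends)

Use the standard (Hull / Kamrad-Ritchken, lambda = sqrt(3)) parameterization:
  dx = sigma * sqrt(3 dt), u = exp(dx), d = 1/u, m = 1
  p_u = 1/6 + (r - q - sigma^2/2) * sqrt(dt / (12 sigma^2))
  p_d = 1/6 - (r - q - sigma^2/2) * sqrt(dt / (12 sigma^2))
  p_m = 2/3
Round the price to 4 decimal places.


Answer: Price = V(0,0) = 6.4568

Derivation:
dt = T/N = 0.041650; dx = sigma*sqrt(3*dt) = 0.081301
u = exp(dx) = 1.084697; d = 1/u = 0.921916
p_u = 0.177566, p_m = 0.666667, p_d = 0.155768
Discount per step: exp(-r*dt) = 0.997130
Stock lattice S(k, j) with j the centered position index:
  k=0: S(0,+0) = 93.0900
  k=1: S(1,-1) = 85.8212; S(1,+0) = 93.0900; S(1,+1) = 100.9745
  k=2: S(2,-2) = 79.1199; S(2,-1) = 85.8212; S(2,+0) = 93.0900; S(2,+1) = 100.9745; S(2,+2) = 109.5267
Terminal payoffs V(N, j) = max(S_T - K, 0):
  V(2,-2) = 0.000000; V(2,-1) = 0.000000; V(2,+0) = 5.350000; V(2,+1) = 13.234477; V(2,+2) = 21.786748
Backward induction: V(k, j) = exp(-r*dt) * [p_u * V(k+1, j+1) + p_m * V(k+1, j) + p_d * V(k+1, j-1)]
  V(1,-1) = exp(-r*dt) * [p_u*5.350000 + p_m*0.000000 + p_d*0.000000] = 0.947250
  V(1,+0) = exp(-r*dt) * [p_u*13.234477 + p_m*5.350000 + p_d*0.000000] = 5.899677
  V(1,+1) = exp(-r*dt) * [p_u*21.786748 + p_m*13.234477 + p_d*5.350000] = 13.486108
  V(0,+0) = exp(-r*dt) * [p_u*13.486108 + p_m*5.899677 + p_d*0.947250] = 6.456757


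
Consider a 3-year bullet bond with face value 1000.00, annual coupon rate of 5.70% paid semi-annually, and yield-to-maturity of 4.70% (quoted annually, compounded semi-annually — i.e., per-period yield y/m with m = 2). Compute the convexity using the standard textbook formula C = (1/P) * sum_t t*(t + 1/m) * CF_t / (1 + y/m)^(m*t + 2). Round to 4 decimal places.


Answer: Convexity = 9.1487

Derivation:
Coupon per period c = face * coupon_rate / m = 28.500000
Periods per year m = 2; per-period yield y/m = 0.023500
Number of cashflows N = 6
Cashflows (t years, CF_t, discount factor 1/(1+y/m)^(m*t), PV):
  t = 0.5000: CF_t = 28.500000, DF = 0.977040, PV = 27.845628
  t = 1.0000: CF_t = 28.500000, DF = 0.954606, PV = 27.206280
  t = 1.5000: CF_t = 28.500000, DF = 0.932688, PV = 26.581612
  t = 2.0000: CF_t = 28.500000, DF = 0.911273, PV = 25.971287
  t = 2.5000: CF_t = 28.500000, DF = 0.890350, PV = 25.374975
  t = 3.0000: CF_t = 1028.500000, DF = 0.869907, PV = 894.699540
Price P = sum_t PV_t = 1027.679322
Convexity numerator sum_t t*(t + 1/m) * CF_t / (1+y/m)^(m*t + 2):
  t = 0.5000: term = 13.290806
  t = 1.0000: term = 38.956931
  t = 1.5000: term = 76.124925
  t = 2.0000: term = 123.961774
  t = 2.5000: term = 181.673337
  t = 3.0000: term = 8967.901286
Convexity = (1/P) * sum = 9401.909059 / 1027.679322 = 9.148680


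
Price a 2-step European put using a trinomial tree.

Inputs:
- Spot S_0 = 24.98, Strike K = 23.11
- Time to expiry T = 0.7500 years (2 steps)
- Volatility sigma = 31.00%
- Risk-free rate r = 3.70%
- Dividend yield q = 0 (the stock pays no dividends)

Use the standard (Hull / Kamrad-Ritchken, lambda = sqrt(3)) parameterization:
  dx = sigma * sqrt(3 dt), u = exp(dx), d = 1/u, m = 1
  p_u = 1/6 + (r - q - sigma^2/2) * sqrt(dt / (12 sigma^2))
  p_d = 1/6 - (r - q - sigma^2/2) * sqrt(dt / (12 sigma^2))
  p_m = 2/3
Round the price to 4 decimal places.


Answer: Price = V(0,0) = 1.4466

Derivation:
dt = T/N = 0.375000; dx = sigma*sqrt(3*dt) = 0.328805
u = exp(dx) = 1.389306; d = 1/u = 0.719784
p_u = 0.160365, p_m = 0.666667, p_d = 0.172968
Discount per step: exp(-r*dt) = 0.986221
Stock lattice S(k, j) with j the centered position index:
  k=0: S(0,+0) = 24.9800
  k=1: S(1,-1) = 17.9802; S(1,+0) = 24.9800; S(1,+1) = 34.7049
  k=2: S(2,-2) = 12.9418; S(2,-1) = 17.9802; S(2,+0) = 24.9800; S(2,+1) = 34.7049; S(2,+2) = 48.2157
Terminal payoffs V(N, j) = max(K - S_T, 0):
  V(2,-2) = 10.168151; V(2,-1) = 5.129805; V(2,+0) = 0.000000; V(2,+1) = 0.000000; V(2,+2) = 0.000000
Backward induction: V(k, j) = exp(-r*dt) * [p_u * V(k+1, j+1) + p_m * V(k+1, j) + p_d * V(k+1, j-1)]
  V(1,-1) = exp(-r*dt) * [p_u*0.000000 + p_m*5.129805 + p_d*10.168151] = 5.107277
  V(1,+0) = exp(-r*dt) * [p_u*0.000000 + p_m*0.000000 + p_d*5.129805] = 0.875066
  V(1,+1) = exp(-r*dt) * [p_u*0.000000 + p_m*0.000000 + p_d*0.000000] = 0.000000
  V(0,+0) = exp(-r*dt) * [p_u*0.000000 + p_m*0.875066 + p_d*5.107277] = 1.446561


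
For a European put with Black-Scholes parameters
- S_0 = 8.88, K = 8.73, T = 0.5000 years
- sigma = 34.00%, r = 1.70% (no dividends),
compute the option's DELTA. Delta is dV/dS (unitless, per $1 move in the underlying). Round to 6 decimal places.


Answer: Delta = -0.410436

Derivation:
d1 = 0.2264246887; d2 = -0.0139916169
phi(d1) = 0.3888457269; exp(-qT) = 1.0000000000; exp(-rT) = 0.9915360229
N(-d1) = 0.4104355638
Delta = -exp(-qT) * N(-d1) = -1.0000000000 * 0.4104355638 = -0.410436


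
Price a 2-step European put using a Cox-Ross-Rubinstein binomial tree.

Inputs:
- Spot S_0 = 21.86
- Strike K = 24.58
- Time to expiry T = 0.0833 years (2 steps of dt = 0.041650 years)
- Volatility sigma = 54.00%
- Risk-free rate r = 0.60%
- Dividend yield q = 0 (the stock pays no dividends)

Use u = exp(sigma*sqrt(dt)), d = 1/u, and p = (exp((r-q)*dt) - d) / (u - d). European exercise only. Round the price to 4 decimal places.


Answer: Price = V(0,0) = 3.3064

Derivation:
dt = T/N = 0.041650
u = exp(sigma*sqrt(dt)) = 1.116507; d = 1/u = 0.895651
p = (exp((r-q)*dt) - d) / (u - d) = 0.473608
Discount per step: exp(-r*dt) = 0.999750
Stock lattice S(k, i) with i counting down-moves:
  k=0: S(0,0) = 21.8600
  k=1: S(1,0) = 24.4068; S(1,1) = 19.5789
  k=2: S(2,0) = 27.2504; S(2,1) = 21.8600; S(2,2) = 17.5359
Terminal payoffs V(N, i) = max(K - S_T, 0):
  V(2,0) = 0.000000; V(2,1) = 2.720000; V(2,2) = 7.044130
Backward induction: V(k, i) = exp(-r*dt) * [p * V(k+1, i) + (1-p) * V(k+1, i+1)].
  V(1,0) = exp(-r*dt) * [p*0.000000 + (1-p)*2.720000] = 1.431428
  V(1,1) = exp(-r*dt) * [p*2.720000 + (1-p)*7.044130] = 4.994938
  V(0,0) = exp(-r*dt) * [p*1.431428 + (1-p)*4.994938] = 3.306404


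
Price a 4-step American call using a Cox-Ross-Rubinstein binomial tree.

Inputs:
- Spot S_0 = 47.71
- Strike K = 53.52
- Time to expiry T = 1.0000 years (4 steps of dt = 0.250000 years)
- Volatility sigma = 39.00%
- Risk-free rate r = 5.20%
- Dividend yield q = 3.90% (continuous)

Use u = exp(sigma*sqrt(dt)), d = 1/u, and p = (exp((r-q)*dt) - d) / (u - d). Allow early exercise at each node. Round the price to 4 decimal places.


Answer: Price = V(0,0) = 5.5341

Derivation:
dt = T/N = 0.250000
u = exp(sigma*sqrt(dt)) = 1.215311; d = 1/u = 0.822835
p = (exp((r-q)*dt) - d) / (u - d) = 0.459698
Discount per step: exp(-r*dt) = 0.987084
Stock lattice S(k, i) with i counting down-moves:
  k=0: S(0,0) = 47.7100
  k=1: S(1,0) = 57.9825; S(1,1) = 39.2574
  k=2: S(2,0) = 70.4668; S(2,1) = 47.7100; S(2,2) = 32.3024
  k=3: S(3,0) = 85.6390; S(3,1) = 57.9825; S(3,2) = 39.2574; S(3,3) = 26.5795
  k=4: S(4,0) = 104.0780; S(4,1) = 70.4668; S(4,2) = 47.7100; S(4,3) = 32.3024; S(4,4) = 21.8706
Terminal payoffs V(N, i) = max(S_T - K, 0):
  V(4,0) = 50.558042; V(4,1) = 16.946754; V(4,2) = 0.000000; V(4,3) = 0.000000; V(4,4) = 0.000000
Backward induction: V(k, i) = exp(-r*dt) * [p * V(k+1, i) + (1-p) * V(k+1, i+1)]; then take max(V_cont, immediate exercise) for American.
  V(3,0) = exp(-r*dt) * [p*50.558042 + (1-p)*16.946754] = 31.979354; exercise = 32.119020; V(3,0) = max -> 32.119020
  V(3,1) = exp(-r*dt) * [p*16.946754 + (1-p)*0.000000] = 7.689771; exercise = 4.462487; V(3,1) = max -> 7.689771
  V(3,2) = exp(-r*dt) * [p*0.000000 + (1-p)*0.000000] = 0.000000; exercise = 0.000000; V(3,2) = max -> 0.000000
  V(3,3) = exp(-r*dt) * [p*0.000000 + (1-p)*0.000000] = 0.000000; exercise = 0.000000; V(3,3) = max -> 0.000000
  V(2,0) = exp(-r*dt) * [p*32.119020 + (1-p)*7.689771] = 18.675485; exercise = 16.946754; V(2,0) = max -> 18.675485
  V(2,1) = exp(-r*dt) * [p*7.689771 + (1-p)*0.000000] = 3.489316; exercise = 0.000000; V(2,1) = max -> 3.489316
  V(2,2) = exp(-r*dt) * [p*0.000000 + (1-p)*0.000000] = 0.000000; exercise = 0.000000; V(2,2) = max -> 0.000000
  V(1,0) = exp(-r*dt) * [p*18.675485 + (1-p)*3.489316] = 10.335135; exercise = 4.462487; V(1,0) = max -> 10.335135
  V(1,1) = exp(-r*dt) * [p*3.489316 + (1-p)*0.000000] = 1.583315; exercise = 0.000000; V(1,1) = max -> 1.583315
  V(0,0) = exp(-r*dt) * [p*10.335135 + (1-p)*1.583315] = 5.534097; exercise = 0.000000; V(0,0) = max -> 5.534097


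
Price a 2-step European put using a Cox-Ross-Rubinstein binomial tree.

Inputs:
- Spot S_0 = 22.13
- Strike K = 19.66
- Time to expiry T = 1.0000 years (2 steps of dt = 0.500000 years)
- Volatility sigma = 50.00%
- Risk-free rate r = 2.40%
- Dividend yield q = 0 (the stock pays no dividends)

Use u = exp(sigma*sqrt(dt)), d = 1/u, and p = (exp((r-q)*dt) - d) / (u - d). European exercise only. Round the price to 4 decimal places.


Answer: Price = V(0,0) = 2.7823

Derivation:
dt = T/N = 0.500000
u = exp(sigma*sqrt(dt)) = 1.424119; d = 1/u = 0.702189
p = (exp((r-q)*dt) - d) / (u - d) = 0.429243
Discount per step: exp(-r*dt) = 0.988072
Stock lattice S(k, i) with i counting down-moves:
  k=0: S(0,0) = 22.1300
  k=1: S(1,0) = 31.5158; S(1,1) = 15.5394
  k=2: S(2,0) = 44.8822; S(2,1) = 22.1300; S(2,2) = 10.9116
Terminal payoffs V(N, i) = max(K - S_T, 0):
  V(2,0) = 0.000000; V(2,1) = 0.000000; V(2,2) = 8.748390
Backward induction: V(k, i) = exp(-r*dt) * [p * V(k+1, i) + (1-p) * V(k+1, i+1)].
  V(1,0) = exp(-r*dt) * [p*0.000000 + (1-p)*0.000000] = 0.000000
  V(1,1) = exp(-r*dt) * [p*0.000000 + (1-p)*8.748390] = 4.933642
  V(0,0) = exp(-r*dt) * [p*0.000000 + (1-p)*4.933642] = 2.782321


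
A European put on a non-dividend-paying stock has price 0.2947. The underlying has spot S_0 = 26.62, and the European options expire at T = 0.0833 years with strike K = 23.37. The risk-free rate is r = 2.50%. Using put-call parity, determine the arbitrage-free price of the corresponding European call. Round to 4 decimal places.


Put-call parity: C - P = S_0 * exp(-qT) - K * exp(-rT).
S_0 * exp(-qT) = 26.6200 * 1.00000000 = 26.62000000
K * exp(-rT) = 23.3700 * 0.99791967 = 23.32138262
C = P + S*exp(-qT) - K*exp(-rT)
C = 0.2947 + 26.62000000 - 23.32138262 = 3.5933

Answer: Call price = 3.5933


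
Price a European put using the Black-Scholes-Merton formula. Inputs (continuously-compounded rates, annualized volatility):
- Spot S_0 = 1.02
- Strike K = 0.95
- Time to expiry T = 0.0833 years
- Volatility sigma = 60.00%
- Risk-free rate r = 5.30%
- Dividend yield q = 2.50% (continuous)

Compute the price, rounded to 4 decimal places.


Answer: Price = 0.0377

Derivation:
d1 = (ln(S/K) + (r - q + 0.5*sigma^2) * T) / (sigma * sqrt(T)) = 0.51060864
d2 = d1 - sigma * sqrt(T) = 0.33743821
exp(-rT) = 0.99559483; exp(-qT) = 0.99791967
P = K * exp(-rT) * N(-d2) - S_0 * exp(-qT) * N(-d1)
N(-d1) = 0.30481256; N(-d2) = 0.36789329
P = 0.9500 * 0.99559483 * 0.36789329 - 1.0200 * 0.99791967 * 0.30481256 = 0.0377


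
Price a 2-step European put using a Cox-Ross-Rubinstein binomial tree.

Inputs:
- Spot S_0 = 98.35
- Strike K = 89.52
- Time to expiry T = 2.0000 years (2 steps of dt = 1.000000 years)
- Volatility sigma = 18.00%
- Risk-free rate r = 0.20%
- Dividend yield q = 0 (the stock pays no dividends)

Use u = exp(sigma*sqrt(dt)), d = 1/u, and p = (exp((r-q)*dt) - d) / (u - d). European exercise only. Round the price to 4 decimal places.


Answer: Price = V(0,0) = 6.0565

Derivation:
dt = T/N = 1.000000
u = exp(sigma*sqrt(dt)) = 1.197217; d = 1/u = 0.835270
p = (exp((r-q)*dt) - d) / (u - d) = 0.460652
Discount per step: exp(-r*dt) = 0.998002
Stock lattice S(k, i) with i counting down-moves:
  k=0: S(0,0) = 98.3500
  k=1: S(1,0) = 117.7463; S(1,1) = 82.1488
  k=2: S(2,0) = 140.9679; S(2,1) = 98.3500; S(2,2) = 68.6165
Terminal payoffs V(N, i) = max(K - S_T, 0):
  V(2,0) = 0.000000; V(2,1) = 0.000000; V(2,2) = 20.903533
Backward induction: V(k, i) = exp(-r*dt) * [p * V(k+1, i) + (1-p) * V(k+1, i+1)].
  V(1,0) = exp(-r*dt) * [p*0.000000 + (1-p)*0.000000] = 0.000000
  V(1,1) = exp(-r*dt) * [p*0.000000 + (1-p)*20.903533] = 11.251746
  V(0,0) = exp(-r*dt) * [p*0.000000 + (1-p)*11.251746] = 6.056478


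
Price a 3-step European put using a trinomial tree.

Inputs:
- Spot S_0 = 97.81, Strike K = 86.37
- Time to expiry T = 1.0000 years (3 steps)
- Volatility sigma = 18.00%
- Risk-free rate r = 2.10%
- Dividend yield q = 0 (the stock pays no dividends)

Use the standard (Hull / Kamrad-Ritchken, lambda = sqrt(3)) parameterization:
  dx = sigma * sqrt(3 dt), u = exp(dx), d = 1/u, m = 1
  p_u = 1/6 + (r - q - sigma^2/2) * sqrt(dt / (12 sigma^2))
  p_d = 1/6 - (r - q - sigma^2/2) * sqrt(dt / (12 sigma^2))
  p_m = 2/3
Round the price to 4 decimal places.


dt = T/N = 0.333333; dx = sigma*sqrt(3*dt) = 0.180000
u = exp(dx) = 1.197217; d = 1/u = 0.835270
p_u = 0.171111, p_m = 0.666667, p_d = 0.162222
Discount per step: exp(-r*dt) = 0.993024
Stock lattice S(k, j) with j the centered position index:
  k=0: S(0,+0) = 97.8100
  k=1: S(1,-1) = 81.6978; S(1,+0) = 97.8100; S(1,+1) = 117.0998
  k=2: S(2,-2) = 68.2397; S(2,-1) = 81.6978; S(2,+0) = 97.8100; S(2,+1) = 117.0998; S(2,+2) = 140.1940
  k=3: S(3,-3) = 56.9986; S(3,-2) = 68.2397; S(3,-1) = 81.6978; S(3,+0) = 97.8100; S(3,+1) = 117.0998; S(3,+2) = 140.1940; S(3,+3) = 167.8426
Terminal payoffs V(N, j) = max(K - S_T, 0):
  V(3,-3) = 29.371393; V(3,-2) = 18.130279; V(3,-1) = 4.672221; V(3,+0) = 0.000000; V(3,+1) = 0.000000; V(3,+2) = 0.000000; V(3,+3) = 0.000000
Backward induction: V(k, j) = exp(-r*dt) * [p_u * V(k+1, j+1) + p_m * V(k+1, j) + p_d * V(k+1, j-1)]
  V(2,-2) = exp(-r*dt) * [p_u*4.672221 + p_m*18.130279 + p_d*29.371393] = 17.527888
  V(2,-1) = exp(-r*dt) * [p_u*0.000000 + p_m*4.672221 + p_d*18.130279] = 6.013704
  V(2,+0) = exp(-r*dt) * [p_u*0.000000 + p_m*0.000000 + p_d*4.672221] = 0.752651
  V(2,+1) = exp(-r*dt) * [p_u*0.000000 + p_m*0.000000 + p_d*0.000000] = 0.000000
  V(2,+2) = exp(-r*dt) * [p_u*0.000000 + p_m*0.000000 + p_d*0.000000] = 0.000000
  V(1,-1) = exp(-r*dt) * [p_u*0.752651 + p_m*6.013704 + p_d*17.527888] = 6.932637
  V(1,+0) = exp(-r*dt) * [p_u*0.000000 + p_m*0.752651 + p_d*6.013704] = 1.467019
  V(1,+1) = exp(-r*dt) * [p_u*0.000000 + p_m*0.000000 + p_d*0.752651] = 0.121245
  V(0,+0) = exp(-r*dt) * [p_u*0.121245 + p_m*1.467019 + p_d*6.932637] = 2.108575

Answer: Price = V(0,0) = 2.1086


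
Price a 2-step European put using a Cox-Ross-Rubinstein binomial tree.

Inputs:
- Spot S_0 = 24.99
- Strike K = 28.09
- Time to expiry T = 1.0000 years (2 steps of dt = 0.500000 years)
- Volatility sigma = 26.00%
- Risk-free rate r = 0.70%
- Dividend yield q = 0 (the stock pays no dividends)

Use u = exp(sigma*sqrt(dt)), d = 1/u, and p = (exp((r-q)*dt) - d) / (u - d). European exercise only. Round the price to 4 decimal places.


dt = T/N = 0.500000
u = exp(sigma*sqrt(dt)) = 1.201833; d = 1/u = 0.832062
p = (exp((r-q)*dt) - d) / (u - d) = 0.463649
Discount per step: exp(-r*dt) = 0.996506
Stock lattice S(k, i) with i counting down-moves:
  k=0: S(0,0) = 24.9900
  k=1: S(1,0) = 30.0338; S(1,1) = 20.7932
  k=2: S(2,0) = 36.0956; S(2,1) = 24.9900; S(2,2) = 17.3013
Terminal payoffs V(N, i) = max(K - S_T, 0):
  V(2,0) = 0.000000; V(2,1) = 3.100000; V(2,2) = 10.788725
Backward induction: V(k, i) = exp(-r*dt) * [p * V(k+1, i) + (1-p) * V(k+1, i+1)].
  V(1,0) = exp(-r*dt) * [p*0.000000 + (1-p)*3.100000] = 1.656879
  V(1,1) = exp(-r*dt) * [p*3.100000 + (1-p)*10.788725] = 7.198616
  V(0,0) = exp(-r*dt) * [p*1.656879 + (1-p)*7.198616] = 4.613021

Answer: Price = V(0,0) = 4.6130


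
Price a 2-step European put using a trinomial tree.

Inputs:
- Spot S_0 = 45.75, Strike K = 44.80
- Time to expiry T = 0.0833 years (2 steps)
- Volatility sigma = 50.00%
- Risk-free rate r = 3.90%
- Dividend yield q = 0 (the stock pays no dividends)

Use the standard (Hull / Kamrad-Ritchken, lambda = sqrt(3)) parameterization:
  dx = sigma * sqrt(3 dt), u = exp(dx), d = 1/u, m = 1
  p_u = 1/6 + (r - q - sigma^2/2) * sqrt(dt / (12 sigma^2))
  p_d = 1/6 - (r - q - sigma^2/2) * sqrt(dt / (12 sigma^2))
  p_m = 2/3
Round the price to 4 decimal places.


Answer: Price = V(0,0) = 1.9131

Derivation:
dt = T/N = 0.041650; dx = sigma*sqrt(3*dt) = 0.176741
u = exp(dx) = 1.193322; d = 1/u = 0.837997
p_u = 0.156533, p_m = 0.666667, p_d = 0.176800
Discount per step: exp(-r*dt) = 0.998377
Stock lattice S(k, j) with j the centered position index:
  k=0: S(0,+0) = 45.7500
  k=1: S(1,-1) = 38.3383; S(1,+0) = 45.7500; S(1,+1) = 54.5945
  k=2: S(2,-2) = 32.1274; S(2,-1) = 38.3383; S(2,+0) = 45.7500; S(2,+1) = 54.5945; S(2,+2) = 65.1488
Terminal payoffs V(N, j) = max(K - S_T, 0):
  V(2,-2) = 12.672604; V(2,-1) = 6.461659; V(2,+0) = 0.000000; V(2,+1) = 0.000000; V(2,+2) = 0.000000
Backward induction: V(k, j) = exp(-r*dt) * [p_u * V(k+1, j+1) + p_m * V(k+1, j) + p_d * V(k+1, j-1)]
  V(1,-1) = exp(-r*dt) * [p_u*0.000000 + p_m*6.461659 + p_d*12.672604] = 6.537659
  V(1,+0) = exp(-r*dt) * [p_u*0.000000 + p_m*0.000000 + p_d*6.461659] = 1.140566
  V(1,+1) = exp(-r*dt) * [p_u*0.000000 + p_m*0.000000 + p_d*0.000000] = 0.000000
  V(0,+0) = exp(-r*dt) * [p_u*0.000000 + p_m*1.140566 + p_d*6.537659] = 1.913124


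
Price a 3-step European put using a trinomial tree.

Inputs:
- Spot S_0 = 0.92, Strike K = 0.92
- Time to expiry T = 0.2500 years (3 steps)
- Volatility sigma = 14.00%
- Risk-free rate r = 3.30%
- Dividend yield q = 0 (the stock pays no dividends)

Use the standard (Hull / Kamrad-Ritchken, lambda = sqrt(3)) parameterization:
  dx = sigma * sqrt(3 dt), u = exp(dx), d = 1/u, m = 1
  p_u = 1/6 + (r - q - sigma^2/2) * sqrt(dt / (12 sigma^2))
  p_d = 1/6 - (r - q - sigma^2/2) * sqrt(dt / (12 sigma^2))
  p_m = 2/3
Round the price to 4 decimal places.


dt = T/N = 0.083333; dx = sigma*sqrt(3*dt) = 0.070000
u = exp(dx) = 1.072508; d = 1/u = 0.932394
p_u = 0.180476, p_m = 0.666667, p_d = 0.152857
Discount per step: exp(-r*dt) = 0.997254
Stock lattice S(k, j) with j the centered position index:
  k=0: S(0,+0) = 0.9200
  k=1: S(1,-1) = 0.8578; S(1,+0) = 0.9200; S(1,+1) = 0.9867
  k=2: S(2,-2) = 0.7998; S(2,-1) = 0.8578; S(2,+0) = 0.9200; S(2,+1) = 0.9867; S(2,+2) = 1.0583
  k=3: S(3,-3) = 0.7457; S(3,-2) = 0.7998; S(3,-1) = 0.8578; S(3,+0) = 0.9200; S(3,+1) = 0.9867; S(3,+2) = 1.0583; S(3,+3) = 1.1350
Terminal payoffs V(N, j) = max(K - S_T, 0):
  V(3,-3) = 0.174262; V(3,-2) = 0.120190; V(3,-1) = 0.062198; V(3,+0) = 0.000000; V(3,+1) = 0.000000; V(3,+2) = 0.000000; V(3,+3) = 0.000000
Backward induction: V(k, j) = exp(-r*dt) * [p_u * V(k+1, j+1) + p_m * V(k+1, j) + p_d * V(k+1, j-1)]
  V(2,-2) = exp(-r*dt) * [p_u*0.062198 + p_m*0.120190 + p_d*0.174262] = 0.117665
  V(2,-1) = exp(-r*dt) * [p_u*0.000000 + p_m*0.062198 + p_d*0.120190] = 0.059673
  V(2,+0) = exp(-r*dt) * [p_u*0.000000 + p_m*0.000000 + p_d*0.062198] = 0.009481
  V(2,+1) = exp(-r*dt) * [p_u*0.000000 + p_m*0.000000 + p_d*0.000000] = 0.000000
  V(2,+2) = exp(-r*dt) * [p_u*0.000000 + p_m*0.000000 + p_d*0.000000] = 0.000000
  V(1,-1) = exp(-r*dt) * [p_u*0.009481 + p_m*0.059673 + p_d*0.117665] = 0.059316
  V(1,+0) = exp(-r*dt) * [p_u*0.000000 + p_m*0.009481 + p_d*0.059673] = 0.015400
  V(1,+1) = exp(-r*dt) * [p_u*0.000000 + p_m*0.000000 + p_d*0.009481] = 0.001445
  V(0,+0) = exp(-r*dt) * [p_u*0.001445 + p_m*0.015400 + p_d*0.059316] = 0.019540

Answer: Price = V(0,0) = 0.0195


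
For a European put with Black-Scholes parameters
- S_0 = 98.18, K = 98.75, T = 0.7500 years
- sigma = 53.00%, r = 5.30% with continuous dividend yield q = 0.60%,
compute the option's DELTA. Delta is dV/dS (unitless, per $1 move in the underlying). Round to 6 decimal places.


Answer: Delta = -0.382774

Derivation:
d1 = 0.2936831032; d2 = -0.1653103608
phi(d1) = 0.3821036333; exp(-qT) = 0.9955101098; exp(-rT) = 0.9610296665
N(-d1) = 0.3845000335
Delta = -exp(-qT) * N(-d1) = -0.9955101098 * 0.3845000335 = -0.382774


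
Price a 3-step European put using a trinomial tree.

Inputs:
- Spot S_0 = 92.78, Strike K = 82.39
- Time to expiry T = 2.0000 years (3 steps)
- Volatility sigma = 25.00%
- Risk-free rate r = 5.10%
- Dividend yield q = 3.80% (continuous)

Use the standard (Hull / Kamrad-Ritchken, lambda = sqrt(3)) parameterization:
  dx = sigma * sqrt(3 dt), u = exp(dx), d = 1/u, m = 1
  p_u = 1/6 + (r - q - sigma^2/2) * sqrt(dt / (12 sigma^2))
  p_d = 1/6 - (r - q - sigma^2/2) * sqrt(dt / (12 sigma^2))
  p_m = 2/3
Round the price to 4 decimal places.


dt = T/N = 0.666667; dx = sigma*sqrt(3*dt) = 0.353553
u = exp(dx) = 1.424119; d = 1/u = 0.702189
p_u = 0.149460, p_m = 0.666667, p_d = 0.183873
Discount per step: exp(-r*dt) = 0.966572
Stock lattice S(k, j) with j the centered position index:
  k=0: S(0,+0) = 92.7800
  k=1: S(1,-1) = 65.1490; S(1,+0) = 92.7800; S(1,+1) = 132.1298
  k=2: S(2,-2) = 45.7469; S(2,-1) = 65.1490; S(2,+0) = 92.7800; S(2,+1) = 132.1298; S(2,+2) = 188.1685
  k=3: S(3,-3) = 32.1230; S(3,-2) = 45.7469; S(3,-1) = 65.1490; S(3,+0) = 92.7800; S(3,+1) = 132.1298; S(3,+2) = 188.1685; S(3,+3) = 267.9744
Terminal payoffs V(N, j) = max(K - S_T, 0):
  V(3,-3) = 50.267044; V(3,-2) = 36.643087; V(3,-1) = 17.240951; V(3,+0) = 0.000000; V(3,+1) = 0.000000; V(3,+2) = 0.000000; V(3,+3) = 0.000000
Backward induction: V(k, j) = exp(-r*dt) * [p_u * V(k+1, j+1) + p_m * V(k+1, j) + p_d * V(k+1, j-1)]
  V(2,-2) = exp(-r*dt) * [p_u*17.240951 + p_m*36.643087 + p_d*50.267044] = 35.036586
  V(2,-1) = exp(-r*dt) * [p_u*0.000000 + p_m*17.240951 + p_d*36.643087] = 17.622183
  V(2,+0) = exp(-r*dt) * [p_u*0.000000 + p_m*0.000000 + p_d*17.240951] = 3.064171
  V(2,+1) = exp(-r*dt) * [p_u*0.000000 + p_m*0.000000 + p_d*0.000000] = 0.000000
  V(2,+2) = exp(-r*dt) * [p_u*0.000000 + p_m*0.000000 + p_d*0.000000] = 0.000000
  V(1,-1) = exp(-r*dt) * [p_u*3.064171 + p_m*17.622183 + p_d*35.036586] = 18.024987
  V(1,+0) = exp(-r*dt) * [p_u*0.000000 + p_m*3.064171 + p_d*17.622183] = 5.106420
  V(1,+1) = exp(-r*dt) * [p_u*0.000000 + p_m*0.000000 + p_d*3.064171] = 0.544584
  V(0,+0) = exp(-r*dt) * [p_u*0.544584 + p_m*5.106420 + p_d*18.024987] = 6.572667

Answer: Price = V(0,0) = 6.5727


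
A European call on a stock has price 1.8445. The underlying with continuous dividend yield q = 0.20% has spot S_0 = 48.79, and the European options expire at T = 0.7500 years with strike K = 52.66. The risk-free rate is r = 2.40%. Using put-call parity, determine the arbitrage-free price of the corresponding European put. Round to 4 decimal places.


Answer: Put price = 4.8482

Derivation:
Put-call parity: C - P = S_0 * exp(-qT) - K * exp(-rT).
S_0 * exp(-qT) = 48.7900 * 0.99850112 = 48.71686986
K * exp(-rT) = 52.6600 * 0.98216103 = 51.72059996
P = C - S*exp(-qT) + K*exp(-rT)
P = 1.8445 - 48.71686986 + 51.72059996 = 4.8482


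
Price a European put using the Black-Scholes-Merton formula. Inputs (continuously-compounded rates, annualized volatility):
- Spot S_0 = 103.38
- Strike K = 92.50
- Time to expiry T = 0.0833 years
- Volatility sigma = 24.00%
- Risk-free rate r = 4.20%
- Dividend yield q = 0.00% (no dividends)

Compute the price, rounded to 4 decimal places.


d1 = (ln(S/K) + (r - q + 0.5*sigma^2) * T) / (sigma * sqrt(T)) = 1.69053849
d2 = d1 - sigma * sqrt(T) = 1.62127032
exp(-rT) = 0.99650751; exp(-qT) = 1.00000000
P = K * exp(-rT) * N(-d2) - S_0 * exp(-qT) * N(-d1)
N(-d1) = 0.04546249; N(-d2) = 0.05247984
P = 92.5000 * 0.99650751 * 0.05247984 - 103.3800 * 1.00000000 * 0.04546249 = 0.1375

Answer: Price = 0.1375


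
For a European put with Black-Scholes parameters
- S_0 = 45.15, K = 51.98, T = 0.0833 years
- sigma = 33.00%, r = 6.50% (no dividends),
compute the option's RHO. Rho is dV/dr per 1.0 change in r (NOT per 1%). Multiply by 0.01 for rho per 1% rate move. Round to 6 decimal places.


Answer: Rho = -4.001619

Derivation:
d1 = -1.3745634560; d2 = -1.4698071960
phi(d1) = 0.1551053244; exp(-qT) = 1.0000000000; exp(-rT) = 0.9946001320
N(-d2) = 0.9291930102
Rho = -K*T*exp(-rT)*N(-d2) = -51.9800 * 0.0833 * 0.9946001320 * 0.9291930102 = -4.001619


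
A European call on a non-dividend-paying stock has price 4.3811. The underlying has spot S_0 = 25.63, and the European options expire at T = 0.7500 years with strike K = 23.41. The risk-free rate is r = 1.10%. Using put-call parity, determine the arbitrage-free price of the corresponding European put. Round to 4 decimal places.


Put-call parity: C - P = S_0 * exp(-qT) - K * exp(-rT).
S_0 * exp(-qT) = 25.6300 * 1.00000000 = 25.63000000
K * exp(-rT) = 23.4100 * 0.99178394 = 23.21766199
P = C - S*exp(-qT) + K*exp(-rT)
P = 4.3811 - 25.63000000 + 23.21766199 = 1.9688

Answer: Put price = 1.9688


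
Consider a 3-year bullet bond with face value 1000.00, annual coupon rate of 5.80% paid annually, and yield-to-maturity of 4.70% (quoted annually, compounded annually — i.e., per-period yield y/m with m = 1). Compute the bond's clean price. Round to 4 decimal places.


Coupon per period c = face * coupon_rate / m = 58.000000
Periods per year m = 1; per-period yield y/m = 0.047000
Number of cashflows N = 3
Cashflows (t years, CF_t, discount factor 1/(1+y/m)^(m*t), PV):
  t = 1.0000: CF_t = 58.000000, DF = 0.955110, PV = 55.396371
  t = 2.0000: CF_t = 58.000000, DF = 0.912235, PV = 52.909619
  t = 3.0000: CF_t = 1058.000000, DF = 0.871284, PV = 921.818931
Price P = sum_t PV_t = 1030.124920

Answer: Price = 1030.1249


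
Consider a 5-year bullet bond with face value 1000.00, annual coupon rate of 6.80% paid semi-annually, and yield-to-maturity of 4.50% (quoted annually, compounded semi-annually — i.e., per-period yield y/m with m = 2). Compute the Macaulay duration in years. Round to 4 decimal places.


Answer: Macaulay duration = 4.3594 years

Derivation:
Coupon per period c = face * coupon_rate / m = 34.000000
Periods per year m = 2; per-period yield y/m = 0.022500
Number of cashflows N = 10
Cashflows (t years, CF_t, discount factor 1/(1+y/m)^(m*t), PV):
  t = 0.5000: CF_t = 34.000000, DF = 0.977995, PV = 33.251834
  t = 1.0000: CF_t = 34.000000, DF = 0.956474, PV = 32.520131
  t = 1.5000: CF_t = 34.000000, DF = 0.935427, PV = 31.804529
  t = 2.0000: CF_t = 34.000000, DF = 0.914843, PV = 31.104674
  t = 2.5000: CF_t = 34.000000, DF = 0.894712, PV = 30.420219
  t = 3.0000: CF_t = 34.000000, DF = 0.875024, PV = 29.750825
  t = 3.5000: CF_t = 34.000000, DF = 0.855769, PV = 29.096162
  t = 4.0000: CF_t = 34.000000, DF = 0.836938, PV = 28.455904
  t = 4.5000: CF_t = 34.000000, DF = 0.818522, PV = 27.829735
  t = 5.0000: CF_t = 1034.000000, DF = 0.800510, PV = 827.727477
Price P = sum_t PV_t = 1101.961488
Macaulay numerator sum_t t * PV_t:
  t * PV_t at t = 0.5000: 16.625917
  t * PV_t at t = 1.0000: 32.520131
  t * PV_t at t = 1.5000: 47.706793
  t * PV_t at t = 2.0000: 62.209347
  t * PV_t at t = 2.5000: 76.050547
  t * PV_t at t = 3.0000: 89.252476
  t * PV_t at t = 3.5000: 101.836566
  t * PV_t at t = 4.0000: 113.823615
  t * PV_t at t = 4.5000: 125.233806
  t * PV_t at t = 5.0000: 4138.637383
Macaulay duration D = (sum_t t * PV_t) / P = 4803.896582 / 1101.961488 = 4.359405


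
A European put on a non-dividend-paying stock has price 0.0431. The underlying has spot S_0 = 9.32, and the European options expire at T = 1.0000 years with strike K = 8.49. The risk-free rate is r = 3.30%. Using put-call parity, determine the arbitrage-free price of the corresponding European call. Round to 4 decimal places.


Put-call parity: C - P = S_0 * exp(-qT) - K * exp(-rT).
S_0 * exp(-qT) = 9.3200 * 1.00000000 = 9.32000000
K * exp(-rT) = 8.4900 * 0.96753856 = 8.21440237
C = P + S*exp(-qT) - K*exp(-rT)
C = 0.0431 + 9.32000000 - 8.21440237 = 1.1487

Answer: Call price = 1.1487


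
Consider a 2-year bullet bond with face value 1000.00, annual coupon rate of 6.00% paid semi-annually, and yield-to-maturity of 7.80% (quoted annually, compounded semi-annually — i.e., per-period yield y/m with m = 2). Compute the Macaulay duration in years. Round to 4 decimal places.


Coupon per period c = face * coupon_rate / m = 30.000000
Periods per year m = 2; per-period yield y/m = 0.039000
Number of cashflows N = 4
Cashflows (t years, CF_t, discount factor 1/(1+y/m)^(m*t), PV):
  t = 0.5000: CF_t = 30.000000, DF = 0.962464, PV = 28.873917
  t = 1.0000: CF_t = 30.000000, DF = 0.926337, PV = 27.790103
  t = 1.5000: CF_t = 30.000000, DF = 0.891566, PV = 26.746971
  t = 2.0000: CF_t = 1030.000000, DF = 0.858100, PV = 883.842812
Price P = sum_t PV_t = 967.253804
Macaulay numerator sum_t t * PV_t:
  t * PV_t at t = 0.5000: 14.436959
  t * PV_t at t = 1.0000: 27.790103
  t * PV_t at t = 1.5000: 40.120457
  t * PV_t at t = 2.0000: 1767.685625
Macaulay duration D = (sum_t t * PV_t) / P = 1850.033144 / 967.253804 = 1.912666

Answer: Macaulay duration = 1.9127 years


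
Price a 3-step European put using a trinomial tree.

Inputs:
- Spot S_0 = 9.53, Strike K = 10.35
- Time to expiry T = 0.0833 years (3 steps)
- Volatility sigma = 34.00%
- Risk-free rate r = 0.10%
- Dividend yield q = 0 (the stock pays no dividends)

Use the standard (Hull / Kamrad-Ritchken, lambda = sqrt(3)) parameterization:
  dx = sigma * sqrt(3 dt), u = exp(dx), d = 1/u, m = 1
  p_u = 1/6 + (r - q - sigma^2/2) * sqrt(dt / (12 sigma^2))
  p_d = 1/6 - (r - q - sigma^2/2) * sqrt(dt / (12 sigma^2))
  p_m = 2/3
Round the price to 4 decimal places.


dt = T/N = 0.027767; dx = sigma*sqrt(3*dt) = 0.098130
u = exp(dx) = 1.103106; d = 1/u = 0.906531
p_u = 0.158631, p_m = 0.666667, p_d = 0.174703
Discount per step: exp(-r*dt) = 0.999972
Stock lattice S(k, j) with j the centered position index:
  k=0: S(0,+0) = 9.5300
  k=1: S(1,-1) = 8.6392; S(1,+0) = 9.5300; S(1,+1) = 10.5126
  k=2: S(2,-2) = 7.8317; S(2,-1) = 8.6392; S(2,+0) = 9.5300; S(2,+1) = 10.5126; S(2,+2) = 11.5965
  k=3: S(3,-3) = 7.0997; S(3,-2) = 7.8317; S(3,-1) = 8.6392; S(3,+0) = 9.5300; S(3,+1) = 10.5126; S(3,+2) = 11.5965; S(3,+3) = 12.7922
Terminal payoffs V(N, j) = max(K - S_T, 0):
  V(3,-3) = 3.250283; V(3,-2) = 2.518259; V(3,-1) = 1.710758; V(3,+0) = 0.820000; V(3,+1) = 0.000000; V(3,+2) = 0.000000; V(3,+3) = 0.000000
Backward induction: V(k, j) = exp(-r*dt) * [p_u * V(k+1, j+1) + p_m * V(k+1, j) + p_d * V(k+1, j-1)]
  V(2,-2) = exp(-r*dt) * [p_u*1.710758 + p_m*2.518259 + p_d*3.250283] = 2.517981
  V(2,-1) = exp(-r*dt) * [p_u*0.820000 + p_m*1.710758 + p_d*2.518259] = 1.710482
  V(2,+0) = exp(-r*dt) * [p_u*0.000000 + p_m*0.820000 + p_d*1.710758] = 0.845517
  V(2,+1) = exp(-r*dt) * [p_u*0.000000 + p_m*0.000000 + p_d*0.820000] = 0.143252
  V(2,+2) = exp(-r*dt) * [p_u*0.000000 + p_m*0.000000 + p_d*0.000000] = 0.000000
  V(1,-1) = exp(-r*dt) * [p_u*0.845517 + p_m*1.710482 + p_d*2.517981] = 1.714297
  V(1,+0) = exp(-r*dt) * [p_u*0.143252 + p_m*0.845517 + p_d*1.710482] = 0.885204
  V(1,+1) = exp(-r*dt) * [p_u*0.000000 + p_m*0.143252 + p_d*0.845517] = 0.243209
  V(0,+0) = exp(-r*dt) * [p_u*0.243209 + p_m*0.885204 + p_d*1.714297] = 0.928182

Answer: Price = V(0,0) = 0.9282


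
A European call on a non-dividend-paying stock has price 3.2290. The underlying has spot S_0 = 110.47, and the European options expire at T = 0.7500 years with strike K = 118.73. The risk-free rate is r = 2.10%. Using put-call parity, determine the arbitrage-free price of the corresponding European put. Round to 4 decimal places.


Put-call parity: C - P = S_0 * exp(-qT) - K * exp(-rT).
S_0 * exp(-qT) = 110.4700 * 1.00000000 = 110.47000000
K * exp(-rT) = 118.7300 * 0.98437338 = 116.87465172
P = C - S*exp(-qT) + K*exp(-rT)
P = 3.2290 - 110.47000000 + 116.87465172 = 9.6337

Answer: Put price = 9.6337


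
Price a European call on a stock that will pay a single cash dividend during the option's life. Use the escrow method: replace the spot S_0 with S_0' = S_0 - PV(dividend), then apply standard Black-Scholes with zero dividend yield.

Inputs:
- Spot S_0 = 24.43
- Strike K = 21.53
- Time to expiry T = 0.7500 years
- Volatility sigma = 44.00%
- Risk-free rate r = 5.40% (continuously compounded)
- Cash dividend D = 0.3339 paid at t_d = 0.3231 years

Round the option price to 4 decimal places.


Answer: Price = 5.3626

Derivation:
PV(D) = D * exp(-r * t_d) = 0.3339 * 0.98270392 = 0.32812484
S_0' = S_0 - PV(D) = 24.4300 - 0.32812484 = 24.10187516
d1 = (ln(S_0'/K) + (r + sigma^2/2)*T) / (sigma*sqrt(T)) = 0.59294485
d2 = d1 - sigma*sqrt(T) = 0.21189367
exp(-rT) = 0.96030916
N(d1) = 0.72339097; N(d2) = 0.58390501
C = S_0' * N(d1) - K * exp(-rT) * N(d2) = 24.10187516 * 0.72339097 - 21.5300 * 0.96030916 * 0.58390501 = 5.3626


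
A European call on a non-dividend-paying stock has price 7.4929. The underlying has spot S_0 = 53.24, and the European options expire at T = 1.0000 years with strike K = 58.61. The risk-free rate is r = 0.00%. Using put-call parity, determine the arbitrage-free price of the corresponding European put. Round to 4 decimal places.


Put-call parity: C - P = S_0 * exp(-qT) - K * exp(-rT).
S_0 * exp(-qT) = 53.2400 * 1.00000000 = 53.24000000
K * exp(-rT) = 58.6100 * 1.00000000 = 58.61000000
P = C - S*exp(-qT) + K*exp(-rT)
P = 7.4929 - 53.24000000 + 58.61000000 = 12.8629

Answer: Put price = 12.8629


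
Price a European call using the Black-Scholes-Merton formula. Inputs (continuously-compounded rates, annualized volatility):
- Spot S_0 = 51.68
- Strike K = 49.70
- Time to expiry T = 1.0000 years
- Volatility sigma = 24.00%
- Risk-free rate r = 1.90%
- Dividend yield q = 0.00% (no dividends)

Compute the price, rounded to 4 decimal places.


Answer: Price = 6.3938

Derivation:
d1 = (ln(S/K) + (r - q + 0.5*sigma^2) * T) / (sigma * sqrt(T)) = 0.36194136
d2 = d1 - sigma * sqrt(T) = 0.12194136
exp(-rT) = 0.98117936; exp(-qT) = 1.00000000
C = S_0 * exp(-qT) * N(d1) - K * exp(-rT) * N(d2)
N(d1) = 0.64130207; N(d2) = 0.54852727
C = 51.6800 * 1.00000000 * 0.64130207 - 49.7000 * 0.98117936 * 0.54852727 = 6.3938


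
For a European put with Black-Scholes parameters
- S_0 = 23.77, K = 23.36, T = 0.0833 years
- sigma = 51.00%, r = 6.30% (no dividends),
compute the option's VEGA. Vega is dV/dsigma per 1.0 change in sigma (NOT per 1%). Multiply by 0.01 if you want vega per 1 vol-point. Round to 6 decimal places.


d1 = 0.2274548578; d2 = 0.0802599869
phi(d1) = 0.3887548307; exp(-qT) = 1.0000000000; exp(-rT) = 0.9947658462
Vega = S * exp(-qT) * phi(d1) * sqrt(T) = 23.7700 * 1.0000000000 * 0.3887548307 * 0.2886173938 = 2.667027

Answer: Vega = 2.667027


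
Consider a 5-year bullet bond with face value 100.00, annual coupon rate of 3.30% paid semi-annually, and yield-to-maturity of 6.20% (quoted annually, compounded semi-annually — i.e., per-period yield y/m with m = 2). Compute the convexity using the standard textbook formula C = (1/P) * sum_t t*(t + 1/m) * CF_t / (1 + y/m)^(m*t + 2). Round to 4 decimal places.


Coupon per period c = face * coupon_rate / m = 1.650000
Periods per year m = 2; per-period yield y/m = 0.031000
Number of cashflows N = 10
Cashflows (t years, CF_t, discount factor 1/(1+y/m)^(m*t), PV):
  t = 0.5000: CF_t = 1.650000, DF = 0.969932, PV = 1.600388
  t = 1.0000: CF_t = 1.650000, DF = 0.940768, PV = 1.552268
  t = 1.5000: CF_t = 1.650000, DF = 0.912481, PV = 1.505594
  t = 2.0000: CF_t = 1.650000, DF = 0.885045, PV = 1.460324
  t = 2.5000: CF_t = 1.650000, DF = 0.858434, PV = 1.416415
  t = 3.0000: CF_t = 1.650000, DF = 0.832622, PV = 1.373827
  t = 3.5000: CF_t = 1.650000, DF = 0.807587, PV = 1.332519
  t = 4.0000: CF_t = 1.650000, DF = 0.783305, PV = 1.292453
  t = 4.5000: CF_t = 1.650000, DF = 0.759752, PV = 1.253591
  t = 5.0000: CF_t = 101.650000, DF = 0.736908, PV = 74.906711
Price P = sum_t PV_t = 87.694090
Convexity numerator sum_t t*(t + 1/m) * CF_t / (1+y/m)^(m*t + 2):
  t = 0.5000: term = 0.752797
  t = 1.0000: term = 2.190486
  t = 1.5000: term = 4.249246
  t = 2.0000: term = 6.869133
  t = 2.5000: term = 9.993890
  t = 3.0000: term = 13.570752
  t = 3.5000: term = 17.550278
  t = 4.0000: term = 21.886171
  t = 4.5000: term = 26.535125
  t = 5.0000: term = 1937.921109
Convexity = (1/P) * sum = 2041.518989 / 87.694090 = 23.280007

Answer: Convexity = 23.2800


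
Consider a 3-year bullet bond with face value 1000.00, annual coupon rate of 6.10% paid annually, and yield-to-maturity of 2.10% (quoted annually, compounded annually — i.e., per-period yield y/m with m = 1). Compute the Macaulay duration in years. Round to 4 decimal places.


Coupon per period c = face * coupon_rate / m = 61.000000
Periods per year m = 1; per-period yield y/m = 0.021000
Number of cashflows N = 3
Cashflows (t years, CF_t, discount factor 1/(1+y/m)^(m*t), PV):
  t = 1.0000: CF_t = 61.000000, DF = 0.979432, PV = 59.745348
  t = 2.0000: CF_t = 61.000000, DF = 0.959287, PV = 58.516501
  t = 3.0000: CF_t = 1061.000000, DF = 0.939556, PV = 996.869153
Price P = sum_t PV_t = 1115.131002
Macaulay numerator sum_t t * PV_t:
  t * PV_t at t = 1.0000: 59.745348
  t * PV_t at t = 2.0000: 117.033002
  t * PV_t at t = 3.0000: 2990.607460
Macaulay duration D = (sum_t t * PV_t) / P = 3167.385810 / 1115.131002 = 2.840371

Answer: Macaulay duration = 2.8404 years


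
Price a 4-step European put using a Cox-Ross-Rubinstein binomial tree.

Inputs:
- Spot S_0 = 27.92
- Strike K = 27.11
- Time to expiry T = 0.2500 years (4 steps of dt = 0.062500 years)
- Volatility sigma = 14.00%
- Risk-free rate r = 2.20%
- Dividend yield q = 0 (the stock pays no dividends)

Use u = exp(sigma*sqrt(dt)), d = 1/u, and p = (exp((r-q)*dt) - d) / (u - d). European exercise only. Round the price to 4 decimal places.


Answer: Price = V(0,0) = 0.4177

Derivation:
dt = T/N = 0.062500
u = exp(sigma*sqrt(dt)) = 1.035620; d = 1/u = 0.965605
p = (exp((r-q)*dt) - d) / (u - d) = 0.510903
Discount per step: exp(-r*dt) = 0.998626
Stock lattice S(k, i) with i counting down-moves:
  k=0: S(0,0) = 27.9200
  k=1: S(1,0) = 28.9145; S(1,1) = 26.9597
  k=2: S(2,0) = 29.9444; S(2,1) = 27.9200; S(2,2) = 26.0324
  k=3: S(3,0) = 31.0110; S(3,1) = 28.9145; S(3,2) = 26.9597; S(3,3) = 25.1371
  k=4: S(4,0) = 32.1156; S(4,1) = 29.9444; S(4,2) = 27.9200; S(4,3) = 26.0324; S(4,4) = 24.2725
Terminal payoffs V(N, i) = max(K - S_T, 0):
  V(4,0) = 0.000000; V(4,1) = 0.000000; V(4,2) = 0.000000; V(4,3) = 1.077565; V(4,4) = 2.837518
Backward induction: V(k, i) = exp(-r*dt) * [p * V(k+1, i) + (1-p) * V(k+1, i+1)].
  V(3,0) = exp(-r*dt) * [p*0.000000 + (1-p)*0.000000] = 0.000000
  V(3,1) = exp(-r*dt) * [p*0.000000 + (1-p)*0.000000] = 0.000000
  V(3,2) = exp(-r*dt) * [p*0.000000 + (1-p)*1.077565] = 0.526309
  V(3,3) = exp(-r*dt) * [p*1.077565 + (1-p)*2.837518] = 1.935689
  V(2,0) = exp(-r*dt) * [p*0.000000 + (1-p)*0.000000] = 0.000000
  V(2,1) = exp(-r*dt) * [p*0.000000 + (1-p)*0.526309] = 0.257062
  V(2,2) = exp(-r*dt) * [p*0.526309 + (1-p)*1.935689] = 1.213962
  V(1,0) = exp(-r*dt) * [p*0.000000 + (1-p)*0.257062] = 0.125556
  V(1,1) = exp(-r*dt) * [p*0.257062 + (1-p)*1.213962] = 0.724082
  V(0,0) = exp(-r*dt) * [p*0.125556 + (1-p)*0.724082] = 0.417718


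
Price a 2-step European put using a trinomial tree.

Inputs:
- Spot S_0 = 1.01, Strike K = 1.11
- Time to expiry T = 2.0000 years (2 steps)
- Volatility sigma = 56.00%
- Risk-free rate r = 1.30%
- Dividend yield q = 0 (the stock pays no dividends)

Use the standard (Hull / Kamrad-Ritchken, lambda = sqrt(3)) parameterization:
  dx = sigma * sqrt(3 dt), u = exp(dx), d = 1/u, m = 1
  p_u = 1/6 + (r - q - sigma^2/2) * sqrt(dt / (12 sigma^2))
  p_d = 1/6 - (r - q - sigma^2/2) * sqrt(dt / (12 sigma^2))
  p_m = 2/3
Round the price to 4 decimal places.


Answer: Price = V(0,0) = 0.3296

Derivation:
dt = T/N = 1.000000; dx = sigma*sqrt(3*dt) = 0.969948
u = exp(dx) = 2.637808; d = 1/u = 0.379103
p_u = 0.092539, p_m = 0.666667, p_d = 0.240794
Discount per step: exp(-r*dt) = 0.987084
Stock lattice S(k, j) with j the centered position index:
  k=0: S(0,+0) = 1.0100
  k=1: S(1,-1) = 0.3829; S(1,+0) = 1.0100; S(1,+1) = 2.6642
  k=2: S(2,-2) = 0.1452; S(2,-1) = 0.3829; S(2,+0) = 1.0100; S(2,+1) = 2.6642; S(2,+2) = 7.0276
Terminal payoffs V(N, j) = max(K - S_T, 0):
  V(2,-2) = 0.964844; V(2,-1) = 0.727106; V(2,+0) = 0.100000; V(2,+1) = 0.000000; V(2,+2) = 0.000000
Backward induction: V(k, j) = exp(-r*dt) * [p_u * V(k+1, j+1) + p_m * V(k+1, j) + p_d * V(k+1, j-1)]
  V(1,-1) = exp(-r*dt) * [p_u*0.100000 + p_m*0.727106 + p_d*0.964844] = 0.716939
  V(1,+0) = exp(-r*dt) * [p_u*0.000000 + p_m*0.100000 + p_d*0.727106] = 0.238627
  V(1,+1) = exp(-r*dt) * [p_u*0.000000 + p_m*0.000000 + p_d*0.100000] = 0.023768
  V(0,+0) = exp(-r*dt) * [p_u*0.023768 + p_m*0.238627 + p_d*0.716939] = 0.329606
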